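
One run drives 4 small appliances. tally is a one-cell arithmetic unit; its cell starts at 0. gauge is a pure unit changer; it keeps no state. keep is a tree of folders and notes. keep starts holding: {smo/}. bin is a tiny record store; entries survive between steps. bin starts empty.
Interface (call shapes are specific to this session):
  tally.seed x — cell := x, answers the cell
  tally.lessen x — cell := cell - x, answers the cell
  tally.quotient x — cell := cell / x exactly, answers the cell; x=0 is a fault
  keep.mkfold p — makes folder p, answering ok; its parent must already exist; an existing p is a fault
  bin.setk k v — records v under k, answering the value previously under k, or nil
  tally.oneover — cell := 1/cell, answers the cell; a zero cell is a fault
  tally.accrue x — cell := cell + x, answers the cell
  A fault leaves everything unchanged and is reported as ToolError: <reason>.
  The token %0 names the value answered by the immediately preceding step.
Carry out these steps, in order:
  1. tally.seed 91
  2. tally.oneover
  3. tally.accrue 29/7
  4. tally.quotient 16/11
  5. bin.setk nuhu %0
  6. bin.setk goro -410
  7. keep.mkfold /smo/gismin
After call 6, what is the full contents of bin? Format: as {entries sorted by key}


Do: tally.seed[x='91']
See: 91
Do: tally.oneover[]
See: 1/91
Do: tally.accrue[x='29/7']
See: 54/13
Do: tally.quotient[x='16/11']
See: 297/104
Do: bin.setk[k='nuhu'; v='%0']
See: nil
Do: bin.setk[k='goro'; v='-410']
See: nil
Do: keep.mkfold[p='/smo/gismin']
See: ok

Answer: {goro=-410, nuhu=297/104}


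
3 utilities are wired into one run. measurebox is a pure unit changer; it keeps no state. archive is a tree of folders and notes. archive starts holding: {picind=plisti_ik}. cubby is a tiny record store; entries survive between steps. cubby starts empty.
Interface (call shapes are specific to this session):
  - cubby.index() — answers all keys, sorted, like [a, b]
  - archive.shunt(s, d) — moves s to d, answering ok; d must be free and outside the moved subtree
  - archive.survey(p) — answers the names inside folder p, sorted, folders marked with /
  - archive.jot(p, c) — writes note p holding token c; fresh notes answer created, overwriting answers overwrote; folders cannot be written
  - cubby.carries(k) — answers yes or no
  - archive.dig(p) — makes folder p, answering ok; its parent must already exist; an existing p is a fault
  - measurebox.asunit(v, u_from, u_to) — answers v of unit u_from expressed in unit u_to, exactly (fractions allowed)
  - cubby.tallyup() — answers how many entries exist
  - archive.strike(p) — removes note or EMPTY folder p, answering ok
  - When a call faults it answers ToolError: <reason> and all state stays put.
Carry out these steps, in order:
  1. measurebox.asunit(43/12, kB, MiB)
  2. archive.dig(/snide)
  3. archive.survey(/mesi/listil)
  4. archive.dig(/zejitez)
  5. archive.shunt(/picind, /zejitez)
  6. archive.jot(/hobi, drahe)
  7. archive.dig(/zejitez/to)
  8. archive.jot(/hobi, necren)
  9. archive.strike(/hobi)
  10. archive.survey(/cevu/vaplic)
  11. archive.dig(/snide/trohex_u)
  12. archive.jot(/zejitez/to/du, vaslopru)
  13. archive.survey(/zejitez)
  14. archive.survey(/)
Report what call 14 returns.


-- 1. measurebox.asunit(v→43/12, u_from→kB, u_to→MiB) == 5375/1572864
-- 2. archive.dig(p→/snide) == ok
-- 3. archive.survey(p→/mesi/listil) == ToolError: not found
-- 4. archive.dig(p→/zejitez) == ok
-- 5. archive.shunt(s→/picind, d→/zejitez) == ToolError: exists
-- 6. archive.jot(p→/hobi, c→drahe) == created
-- 7. archive.dig(p→/zejitez/to) == ok
-- 8. archive.jot(p→/hobi, c→necren) == overwrote
-- 9. archive.strike(p→/hobi) == ok
-- 10. archive.survey(p→/cevu/vaplic) == ToolError: not found
-- 11. archive.dig(p→/snide/trohex_u) == ok
-- 12. archive.jot(p→/zejitez/to/du, c→vaslopru) == created
-- 13. archive.survey(p→/zejitez) == [to/]
-- 14. archive.survey(p→/) == [picind, snide/, zejitez/]

Answer: [picind, snide/, zejitez/]


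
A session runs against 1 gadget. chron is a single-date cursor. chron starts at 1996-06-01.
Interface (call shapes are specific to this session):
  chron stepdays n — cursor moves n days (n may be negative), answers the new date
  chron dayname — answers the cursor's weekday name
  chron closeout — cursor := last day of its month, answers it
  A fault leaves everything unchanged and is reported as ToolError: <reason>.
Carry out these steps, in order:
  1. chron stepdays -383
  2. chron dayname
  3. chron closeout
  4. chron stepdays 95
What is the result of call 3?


Answer: 1995-05-31

Derivation:
Then chron stepdays(n=-383), and see 1995-05-15.
I run chron dayname, → Monday.
Now I run chron closeout(), which returns 1995-05-31.
Using chron stepdays(n=95), yielding 1995-09-03.


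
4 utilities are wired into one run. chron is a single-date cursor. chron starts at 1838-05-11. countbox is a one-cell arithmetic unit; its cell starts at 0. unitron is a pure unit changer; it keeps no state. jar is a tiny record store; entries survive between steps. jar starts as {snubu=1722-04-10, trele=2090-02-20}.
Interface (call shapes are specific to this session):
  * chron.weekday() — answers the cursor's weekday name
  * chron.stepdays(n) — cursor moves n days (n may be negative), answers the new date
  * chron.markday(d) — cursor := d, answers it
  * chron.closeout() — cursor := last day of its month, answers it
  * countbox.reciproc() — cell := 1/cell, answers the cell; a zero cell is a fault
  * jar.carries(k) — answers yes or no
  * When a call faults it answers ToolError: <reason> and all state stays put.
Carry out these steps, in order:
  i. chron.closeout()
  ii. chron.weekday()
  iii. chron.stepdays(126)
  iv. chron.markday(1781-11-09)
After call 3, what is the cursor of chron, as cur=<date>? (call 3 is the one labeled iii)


→ closeout()
← 1838-05-31
→ weekday()
← Thursday
→ stepdays(126)
← 1838-10-04
→ markday(1781-11-09)
← 1781-11-09

Answer: cur=1838-10-04


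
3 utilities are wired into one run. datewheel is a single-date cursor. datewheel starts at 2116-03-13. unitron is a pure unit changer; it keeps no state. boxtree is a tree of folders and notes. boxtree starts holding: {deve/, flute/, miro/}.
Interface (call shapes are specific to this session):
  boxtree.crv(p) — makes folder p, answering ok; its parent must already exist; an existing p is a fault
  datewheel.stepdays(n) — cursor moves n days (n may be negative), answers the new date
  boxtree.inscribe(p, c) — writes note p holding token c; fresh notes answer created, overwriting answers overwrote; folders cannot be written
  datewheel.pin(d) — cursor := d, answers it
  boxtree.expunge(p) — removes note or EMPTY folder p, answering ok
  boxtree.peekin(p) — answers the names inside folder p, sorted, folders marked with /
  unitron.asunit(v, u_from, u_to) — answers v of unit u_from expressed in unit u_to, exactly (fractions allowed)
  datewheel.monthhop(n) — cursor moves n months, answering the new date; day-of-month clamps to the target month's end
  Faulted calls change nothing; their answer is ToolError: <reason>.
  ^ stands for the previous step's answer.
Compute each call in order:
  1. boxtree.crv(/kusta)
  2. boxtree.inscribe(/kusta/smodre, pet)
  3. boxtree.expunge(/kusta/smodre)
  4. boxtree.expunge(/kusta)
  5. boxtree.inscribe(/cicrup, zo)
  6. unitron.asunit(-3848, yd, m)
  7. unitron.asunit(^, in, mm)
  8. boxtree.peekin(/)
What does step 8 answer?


Answer: [cicrup, deve/, flute/, miro/]

Derivation:
>>> boxtree.crv p→/kusta
= ok
>>> boxtree.inscribe p→/kusta/smodre c→pet
= created
>>> boxtree.expunge p→/kusta/smodre
= ok
>>> boxtree.expunge p→/kusta
= ok
>>> boxtree.inscribe p→/cicrup c→zo
= created
>>> unitron.asunit v→-3848 u_from→yd u_to→m
= -2199132/625
>>> unitron.asunit v→^ u_from→in u_to→mm
= -279289764/3125
>>> boxtree.peekin p→/
= [cicrup, deve/, flute/, miro/]


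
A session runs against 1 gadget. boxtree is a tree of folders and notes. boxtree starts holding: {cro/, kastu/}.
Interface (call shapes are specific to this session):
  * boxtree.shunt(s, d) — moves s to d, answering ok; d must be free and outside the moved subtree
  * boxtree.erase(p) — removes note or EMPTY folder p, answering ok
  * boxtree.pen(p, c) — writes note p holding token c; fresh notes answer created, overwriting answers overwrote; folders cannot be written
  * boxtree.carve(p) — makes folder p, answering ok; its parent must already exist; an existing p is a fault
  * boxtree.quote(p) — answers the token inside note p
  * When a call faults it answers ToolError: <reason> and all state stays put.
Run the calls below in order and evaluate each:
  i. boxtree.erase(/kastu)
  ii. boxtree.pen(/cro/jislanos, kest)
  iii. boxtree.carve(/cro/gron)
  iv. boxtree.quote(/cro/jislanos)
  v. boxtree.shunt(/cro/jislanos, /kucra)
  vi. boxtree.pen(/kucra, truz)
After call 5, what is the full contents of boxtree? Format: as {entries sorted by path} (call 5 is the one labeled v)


Answer: {cro/, cro/gron/, kucra=kest}

Derivation:
~$ erase p: /kastu
[out] ok
~$ pen p: /cro/jislanos c: kest
[out] created
~$ carve p: /cro/gron
[out] ok
~$ quote p: /cro/jislanos
[out] kest
~$ shunt s: /cro/jislanos d: /kucra
[out] ok
~$ pen p: /kucra c: truz
[out] overwrote


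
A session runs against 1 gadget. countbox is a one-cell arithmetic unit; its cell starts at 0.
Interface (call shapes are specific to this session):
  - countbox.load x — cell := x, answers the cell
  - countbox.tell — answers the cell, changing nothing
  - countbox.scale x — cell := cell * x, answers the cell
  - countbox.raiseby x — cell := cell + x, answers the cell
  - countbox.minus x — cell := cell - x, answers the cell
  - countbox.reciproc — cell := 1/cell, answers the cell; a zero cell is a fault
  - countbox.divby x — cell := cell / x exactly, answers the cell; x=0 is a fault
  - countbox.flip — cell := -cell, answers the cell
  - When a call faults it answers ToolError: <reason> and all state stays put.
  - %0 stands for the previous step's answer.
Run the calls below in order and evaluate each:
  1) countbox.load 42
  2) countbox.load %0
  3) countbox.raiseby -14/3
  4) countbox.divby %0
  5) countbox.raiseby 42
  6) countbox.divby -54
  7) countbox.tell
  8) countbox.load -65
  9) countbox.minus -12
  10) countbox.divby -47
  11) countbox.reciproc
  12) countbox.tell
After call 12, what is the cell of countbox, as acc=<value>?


Answer: acc=47/53

Derivation:
! countbox.load(42) -> 42
! countbox.load(%0) -> 42
! countbox.raiseby(-14/3) -> 112/3
! countbox.divby(%0) -> 1
! countbox.raiseby(42) -> 43
! countbox.divby(-54) -> -43/54
! countbox.tell() -> -43/54
! countbox.load(-65) -> -65
! countbox.minus(-12) -> -53
! countbox.divby(-47) -> 53/47
! countbox.reciproc() -> 47/53
! countbox.tell() -> 47/53


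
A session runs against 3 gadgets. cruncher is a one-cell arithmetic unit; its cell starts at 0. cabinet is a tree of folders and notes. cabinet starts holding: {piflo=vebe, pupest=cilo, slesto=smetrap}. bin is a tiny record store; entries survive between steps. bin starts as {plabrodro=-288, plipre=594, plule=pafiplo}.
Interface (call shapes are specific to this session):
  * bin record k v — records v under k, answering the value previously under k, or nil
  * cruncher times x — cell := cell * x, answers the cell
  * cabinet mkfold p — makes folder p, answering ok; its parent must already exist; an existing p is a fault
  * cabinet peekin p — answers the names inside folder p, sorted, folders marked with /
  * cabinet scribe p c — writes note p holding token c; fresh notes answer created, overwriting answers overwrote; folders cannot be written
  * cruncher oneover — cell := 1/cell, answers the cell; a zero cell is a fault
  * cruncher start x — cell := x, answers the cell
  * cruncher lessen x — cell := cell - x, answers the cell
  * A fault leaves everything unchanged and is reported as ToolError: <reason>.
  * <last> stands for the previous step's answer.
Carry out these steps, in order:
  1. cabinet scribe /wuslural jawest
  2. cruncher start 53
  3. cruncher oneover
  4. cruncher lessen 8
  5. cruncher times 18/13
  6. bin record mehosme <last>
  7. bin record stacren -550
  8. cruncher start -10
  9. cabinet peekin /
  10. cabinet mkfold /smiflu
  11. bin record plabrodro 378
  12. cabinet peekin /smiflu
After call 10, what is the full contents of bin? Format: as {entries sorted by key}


Answer: {mehosme=-7614/689, plabrodro=-288, plipre=594, plule=pafiplo, stacren=-550}

Derivation:
>>> cabinet scribe /wuslural jawest
[out] created
>>> cruncher start 53
[out] 53
>>> cruncher oneover
[out] 1/53
>>> cruncher lessen 8
[out] -423/53
>>> cruncher times 18/13
[out] -7614/689
>>> bin record mehosme <last>
[out] nil
>>> bin record stacren -550
[out] nil
>>> cruncher start -10
[out] -10
>>> cabinet peekin /
[out] [piflo, pupest, slesto, wuslural]
>>> cabinet mkfold /smiflu
[out] ok
>>> bin record plabrodro 378
[out] -288
>>> cabinet peekin /smiflu
[out] []


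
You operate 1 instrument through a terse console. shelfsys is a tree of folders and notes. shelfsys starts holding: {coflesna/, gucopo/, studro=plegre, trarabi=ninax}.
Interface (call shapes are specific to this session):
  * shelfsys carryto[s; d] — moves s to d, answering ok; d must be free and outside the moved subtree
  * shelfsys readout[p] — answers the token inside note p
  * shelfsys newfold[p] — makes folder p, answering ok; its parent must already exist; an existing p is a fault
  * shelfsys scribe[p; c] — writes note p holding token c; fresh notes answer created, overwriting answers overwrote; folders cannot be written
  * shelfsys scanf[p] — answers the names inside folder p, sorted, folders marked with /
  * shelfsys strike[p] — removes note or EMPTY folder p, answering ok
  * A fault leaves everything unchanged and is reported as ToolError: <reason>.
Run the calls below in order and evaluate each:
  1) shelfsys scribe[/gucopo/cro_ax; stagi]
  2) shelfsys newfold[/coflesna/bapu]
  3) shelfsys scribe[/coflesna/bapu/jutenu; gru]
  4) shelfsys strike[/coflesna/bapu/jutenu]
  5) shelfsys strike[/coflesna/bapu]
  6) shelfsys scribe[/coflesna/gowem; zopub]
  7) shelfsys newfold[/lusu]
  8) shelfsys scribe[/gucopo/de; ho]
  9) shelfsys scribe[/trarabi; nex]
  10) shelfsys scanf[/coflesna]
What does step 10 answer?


CALL shelfsys scribe[p→/gucopo/cro_ax; c→stagi]
RET  created
CALL shelfsys newfold[p→/coflesna/bapu]
RET  ok
CALL shelfsys scribe[p→/coflesna/bapu/jutenu; c→gru]
RET  created
CALL shelfsys strike[p→/coflesna/bapu/jutenu]
RET  ok
CALL shelfsys strike[p→/coflesna/bapu]
RET  ok
CALL shelfsys scribe[p→/coflesna/gowem; c→zopub]
RET  created
CALL shelfsys newfold[p→/lusu]
RET  ok
CALL shelfsys scribe[p→/gucopo/de; c→ho]
RET  created
CALL shelfsys scribe[p→/trarabi; c→nex]
RET  overwrote
CALL shelfsys scanf[p→/coflesna]
RET  [gowem]

Answer: [gowem]


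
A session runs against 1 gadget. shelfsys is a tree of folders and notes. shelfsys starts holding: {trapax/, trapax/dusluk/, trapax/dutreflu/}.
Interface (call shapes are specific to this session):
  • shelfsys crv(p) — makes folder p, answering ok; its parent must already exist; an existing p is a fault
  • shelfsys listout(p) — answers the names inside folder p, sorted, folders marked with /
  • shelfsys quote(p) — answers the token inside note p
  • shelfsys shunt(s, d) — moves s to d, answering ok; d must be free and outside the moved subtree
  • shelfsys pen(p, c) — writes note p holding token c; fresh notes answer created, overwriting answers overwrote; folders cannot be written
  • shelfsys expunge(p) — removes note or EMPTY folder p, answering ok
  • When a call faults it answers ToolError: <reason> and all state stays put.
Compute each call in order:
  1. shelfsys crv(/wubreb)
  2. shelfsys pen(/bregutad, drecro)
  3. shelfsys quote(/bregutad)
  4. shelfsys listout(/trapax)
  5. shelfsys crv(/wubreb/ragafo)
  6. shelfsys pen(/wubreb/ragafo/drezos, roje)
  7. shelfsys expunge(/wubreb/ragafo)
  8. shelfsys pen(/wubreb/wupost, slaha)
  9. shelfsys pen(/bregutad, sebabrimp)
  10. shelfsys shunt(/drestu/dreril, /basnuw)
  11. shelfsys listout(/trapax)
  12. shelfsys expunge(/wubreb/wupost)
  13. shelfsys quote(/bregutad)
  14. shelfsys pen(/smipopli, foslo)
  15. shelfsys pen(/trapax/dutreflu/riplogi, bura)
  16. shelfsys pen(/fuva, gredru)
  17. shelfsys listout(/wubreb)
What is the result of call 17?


Answer: [ragafo/]

Derivation:
-- shelfsys crv(p→/wubreb) ~> ok
-- shelfsys pen(p→/bregutad, c→drecro) ~> created
-- shelfsys quote(p→/bregutad) ~> drecro
-- shelfsys listout(p→/trapax) ~> [dusluk/, dutreflu/]
-- shelfsys crv(p→/wubreb/ragafo) ~> ok
-- shelfsys pen(p→/wubreb/ragafo/drezos, c→roje) ~> created
-- shelfsys expunge(p→/wubreb/ragafo) ~> ToolError: not empty
-- shelfsys pen(p→/wubreb/wupost, c→slaha) ~> created
-- shelfsys pen(p→/bregutad, c→sebabrimp) ~> overwrote
-- shelfsys shunt(s→/drestu/dreril, d→/basnuw) ~> ToolError: not found
-- shelfsys listout(p→/trapax) ~> [dusluk/, dutreflu/]
-- shelfsys expunge(p→/wubreb/wupost) ~> ok
-- shelfsys quote(p→/bregutad) ~> sebabrimp
-- shelfsys pen(p→/smipopli, c→foslo) ~> created
-- shelfsys pen(p→/trapax/dutreflu/riplogi, c→bura) ~> created
-- shelfsys pen(p→/fuva, c→gredru) ~> created
-- shelfsys listout(p→/wubreb) ~> [ragafo/]


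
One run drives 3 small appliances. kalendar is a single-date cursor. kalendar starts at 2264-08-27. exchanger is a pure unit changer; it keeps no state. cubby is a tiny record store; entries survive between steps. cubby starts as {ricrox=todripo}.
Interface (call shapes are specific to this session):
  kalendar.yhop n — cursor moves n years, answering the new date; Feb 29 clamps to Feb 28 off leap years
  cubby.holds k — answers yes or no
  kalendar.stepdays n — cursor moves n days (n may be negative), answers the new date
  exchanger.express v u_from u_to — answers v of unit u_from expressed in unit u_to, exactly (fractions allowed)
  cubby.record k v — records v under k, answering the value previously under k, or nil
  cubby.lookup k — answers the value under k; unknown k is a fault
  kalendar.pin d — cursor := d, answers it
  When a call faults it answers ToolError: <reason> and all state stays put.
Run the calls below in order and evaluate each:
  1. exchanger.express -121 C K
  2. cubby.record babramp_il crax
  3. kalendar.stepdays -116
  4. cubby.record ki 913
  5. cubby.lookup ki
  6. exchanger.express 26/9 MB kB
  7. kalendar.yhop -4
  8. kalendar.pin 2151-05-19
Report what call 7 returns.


> exchanger.express v=-121 u_from=C u_to=K
= 3043/20
> cubby.record k=babramp_il v=crax
= nil
> kalendar.stepdays n=-116
= 2264-05-03
> cubby.record k=ki v=913
= nil
> cubby.lookup k=ki
= 913
> exchanger.express v=26/9 u_from=MB u_to=kB
= 26000/9
> kalendar.yhop n=-4
= 2260-05-03
> kalendar.pin d=2151-05-19
= 2151-05-19

Answer: 2260-05-03


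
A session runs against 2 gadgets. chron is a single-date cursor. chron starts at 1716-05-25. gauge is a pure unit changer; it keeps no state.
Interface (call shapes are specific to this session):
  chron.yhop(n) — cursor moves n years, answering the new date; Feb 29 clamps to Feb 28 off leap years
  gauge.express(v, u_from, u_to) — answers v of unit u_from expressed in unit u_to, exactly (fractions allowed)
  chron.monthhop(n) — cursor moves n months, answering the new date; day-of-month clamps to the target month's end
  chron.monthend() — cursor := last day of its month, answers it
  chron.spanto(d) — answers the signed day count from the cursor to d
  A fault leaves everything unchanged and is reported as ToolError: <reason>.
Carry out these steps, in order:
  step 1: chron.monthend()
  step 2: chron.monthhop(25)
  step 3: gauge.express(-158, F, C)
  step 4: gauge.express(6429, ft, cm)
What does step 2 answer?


I call chron.monthend, and get 1716-05-31.
Calling chron.monthhop using n: 25: 1718-06-30.
I invoke gauge.express using v: -158, u_from: F, u_to: C, which returns -950/9.
Now I run gauge.express using v: 6429, u_from: ft, u_to: cm, — result: 4898898/25.

Answer: 1718-06-30


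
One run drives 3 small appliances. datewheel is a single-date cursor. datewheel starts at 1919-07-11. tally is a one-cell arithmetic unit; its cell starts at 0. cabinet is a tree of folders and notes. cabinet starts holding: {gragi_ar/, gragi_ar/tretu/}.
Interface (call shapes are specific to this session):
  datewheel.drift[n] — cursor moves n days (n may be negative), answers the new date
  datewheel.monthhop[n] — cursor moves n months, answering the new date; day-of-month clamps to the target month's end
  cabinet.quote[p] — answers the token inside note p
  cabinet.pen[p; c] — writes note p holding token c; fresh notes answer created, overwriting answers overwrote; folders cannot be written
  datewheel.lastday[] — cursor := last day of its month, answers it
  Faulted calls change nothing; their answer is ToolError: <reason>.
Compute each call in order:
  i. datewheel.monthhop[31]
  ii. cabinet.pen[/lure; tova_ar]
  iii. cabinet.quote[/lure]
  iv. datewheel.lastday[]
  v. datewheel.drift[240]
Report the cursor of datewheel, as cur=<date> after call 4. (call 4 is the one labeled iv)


Answer: cur=1922-02-28

Derivation:
Act: datewheel.monthhop[n→31]
Obs: 1922-02-11
Act: cabinet.pen[p→/lure; c→tova_ar]
Obs: created
Act: cabinet.quote[p→/lure]
Obs: tova_ar
Act: datewheel.lastday[]
Obs: 1922-02-28
Act: datewheel.drift[n→240]
Obs: 1922-10-26


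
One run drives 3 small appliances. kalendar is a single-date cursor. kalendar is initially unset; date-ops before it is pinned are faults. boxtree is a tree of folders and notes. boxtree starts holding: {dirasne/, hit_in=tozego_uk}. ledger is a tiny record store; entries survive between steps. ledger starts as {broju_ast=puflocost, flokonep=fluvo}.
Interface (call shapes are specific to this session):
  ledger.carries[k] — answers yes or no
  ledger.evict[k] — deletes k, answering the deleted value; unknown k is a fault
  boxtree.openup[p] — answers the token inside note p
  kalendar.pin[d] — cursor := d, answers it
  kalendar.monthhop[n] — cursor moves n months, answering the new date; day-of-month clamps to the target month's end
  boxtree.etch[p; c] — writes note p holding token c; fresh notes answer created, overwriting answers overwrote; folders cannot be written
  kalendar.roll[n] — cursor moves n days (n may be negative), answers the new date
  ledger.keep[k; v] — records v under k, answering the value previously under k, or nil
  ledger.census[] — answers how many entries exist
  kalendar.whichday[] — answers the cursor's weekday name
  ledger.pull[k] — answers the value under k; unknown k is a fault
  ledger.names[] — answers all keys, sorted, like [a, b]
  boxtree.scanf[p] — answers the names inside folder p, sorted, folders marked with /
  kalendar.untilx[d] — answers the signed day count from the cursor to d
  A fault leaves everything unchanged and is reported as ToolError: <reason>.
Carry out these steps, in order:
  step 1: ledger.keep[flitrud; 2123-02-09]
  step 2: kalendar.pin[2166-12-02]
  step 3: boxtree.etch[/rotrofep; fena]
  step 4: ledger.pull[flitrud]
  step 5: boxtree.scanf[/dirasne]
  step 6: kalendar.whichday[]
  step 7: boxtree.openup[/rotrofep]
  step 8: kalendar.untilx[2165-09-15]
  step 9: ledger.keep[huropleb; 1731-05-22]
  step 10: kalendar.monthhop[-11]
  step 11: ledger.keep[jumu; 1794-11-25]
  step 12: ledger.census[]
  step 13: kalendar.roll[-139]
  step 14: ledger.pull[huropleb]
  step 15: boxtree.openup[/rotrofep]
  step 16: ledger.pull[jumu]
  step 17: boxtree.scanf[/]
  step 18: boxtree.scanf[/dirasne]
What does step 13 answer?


Answer: 2165-08-16

Derivation:
% ledger.keep flitrud 2123-02-09
[out] nil
% kalendar.pin 2166-12-02
[out] 2166-12-02
% boxtree.etch /rotrofep fena
[out] created
% ledger.pull flitrud
[out] 2123-02-09
% boxtree.scanf /dirasne
[out] []
% kalendar.whichday
[out] Tuesday
% boxtree.openup /rotrofep
[out] fena
% kalendar.untilx 2165-09-15
[out] -443
% ledger.keep huropleb 1731-05-22
[out] nil
% kalendar.monthhop -11
[out] 2166-01-02
% ledger.keep jumu 1794-11-25
[out] nil
% ledger.census
[out] 5
% kalendar.roll -139
[out] 2165-08-16
% ledger.pull huropleb
[out] 1731-05-22
% boxtree.openup /rotrofep
[out] fena
% ledger.pull jumu
[out] 1794-11-25
% boxtree.scanf /
[out] [dirasne/, hit_in, rotrofep]
% boxtree.scanf /dirasne
[out] []


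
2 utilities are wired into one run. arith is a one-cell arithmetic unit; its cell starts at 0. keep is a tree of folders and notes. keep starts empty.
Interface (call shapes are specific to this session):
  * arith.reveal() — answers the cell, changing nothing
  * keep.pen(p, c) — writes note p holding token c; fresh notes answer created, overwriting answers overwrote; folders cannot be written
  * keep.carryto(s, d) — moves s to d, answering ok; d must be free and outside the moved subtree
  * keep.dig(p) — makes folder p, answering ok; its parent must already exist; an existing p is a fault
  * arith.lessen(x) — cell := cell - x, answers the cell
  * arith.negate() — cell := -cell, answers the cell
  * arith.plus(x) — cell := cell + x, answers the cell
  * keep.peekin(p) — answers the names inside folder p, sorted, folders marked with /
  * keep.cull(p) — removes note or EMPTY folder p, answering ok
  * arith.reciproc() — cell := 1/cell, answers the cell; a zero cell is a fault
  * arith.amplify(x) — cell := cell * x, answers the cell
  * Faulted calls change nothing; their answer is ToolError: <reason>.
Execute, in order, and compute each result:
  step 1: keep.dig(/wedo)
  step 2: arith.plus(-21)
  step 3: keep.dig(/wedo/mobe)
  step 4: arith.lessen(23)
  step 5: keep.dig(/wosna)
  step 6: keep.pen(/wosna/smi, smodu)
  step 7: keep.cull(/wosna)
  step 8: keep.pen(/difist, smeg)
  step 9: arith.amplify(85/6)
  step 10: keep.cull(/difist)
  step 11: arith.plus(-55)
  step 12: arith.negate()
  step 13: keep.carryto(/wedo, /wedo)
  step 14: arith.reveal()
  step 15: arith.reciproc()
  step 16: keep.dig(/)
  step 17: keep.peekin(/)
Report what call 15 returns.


! 1. keep.dig(p: /wedo) => ok
! 2. arith.plus(x: -21) => -21
! 3. keep.dig(p: /wedo/mobe) => ok
! 4. arith.lessen(x: 23) => -44
! 5. keep.dig(p: /wosna) => ok
! 6. keep.pen(p: /wosna/smi, c: smodu) => created
! 7. keep.cull(p: /wosna) => ToolError: not empty
! 8. keep.pen(p: /difist, c: smeg) => created
! 9. arith.amplify(x: 85/6) => -1870/3
! 10. keep.cull(p: /difist) => ok
! 11. arith.plus(x: -55) => -2035/3
! 12. arith.negate() => 2035/3
! 13. keep.carryto(s: /wedo, d: /wedo) => ToolError: exists
! 14. arith.reveal() => 2035/3
! 15. arith.reciproc() => 3/2035
! 16. keep.dig(p: /) => ToolError: exists
! 17. keep.peekin(p: /) => [wedo/, wosna/]

Answer: 3/2035


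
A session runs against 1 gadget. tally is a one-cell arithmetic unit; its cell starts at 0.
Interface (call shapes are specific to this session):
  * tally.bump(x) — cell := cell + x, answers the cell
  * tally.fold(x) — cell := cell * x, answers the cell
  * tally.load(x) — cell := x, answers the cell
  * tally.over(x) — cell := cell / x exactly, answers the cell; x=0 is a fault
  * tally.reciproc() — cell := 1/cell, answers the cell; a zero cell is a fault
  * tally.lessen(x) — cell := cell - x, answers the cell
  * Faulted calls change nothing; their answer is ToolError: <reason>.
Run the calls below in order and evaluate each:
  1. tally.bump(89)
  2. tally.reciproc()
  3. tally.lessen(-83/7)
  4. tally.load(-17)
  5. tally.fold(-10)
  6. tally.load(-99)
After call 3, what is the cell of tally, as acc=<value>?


$ tally.bump x='89'
= 89
$ tally.reciproc
= 1/89
$ tally.lessen x='-83/7'
= 7394/623
$ tally.load x='-17'
= -17
$ tally.fold x='-10'
= 170
$ tally.load x='-99'
= -99

Answer: acc=7394/623


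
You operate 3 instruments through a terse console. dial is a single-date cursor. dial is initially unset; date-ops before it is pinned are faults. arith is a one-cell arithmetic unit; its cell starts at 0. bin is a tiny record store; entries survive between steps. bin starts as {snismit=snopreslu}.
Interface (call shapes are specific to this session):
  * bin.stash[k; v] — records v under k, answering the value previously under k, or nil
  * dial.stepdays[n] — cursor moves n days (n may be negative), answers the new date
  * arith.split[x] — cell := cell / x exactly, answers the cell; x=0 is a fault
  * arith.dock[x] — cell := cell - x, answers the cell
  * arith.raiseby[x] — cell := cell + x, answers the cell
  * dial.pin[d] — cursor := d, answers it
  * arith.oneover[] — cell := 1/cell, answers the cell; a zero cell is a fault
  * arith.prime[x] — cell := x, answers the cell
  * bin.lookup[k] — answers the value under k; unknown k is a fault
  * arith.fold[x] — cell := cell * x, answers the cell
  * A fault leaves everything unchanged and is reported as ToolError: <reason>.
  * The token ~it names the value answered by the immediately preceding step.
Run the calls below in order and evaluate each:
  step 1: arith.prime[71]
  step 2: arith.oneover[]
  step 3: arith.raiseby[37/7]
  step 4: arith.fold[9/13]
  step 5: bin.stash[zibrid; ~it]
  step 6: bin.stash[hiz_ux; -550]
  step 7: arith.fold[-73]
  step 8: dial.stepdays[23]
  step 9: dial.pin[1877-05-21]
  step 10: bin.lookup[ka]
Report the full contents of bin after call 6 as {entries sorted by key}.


Answer: {hiz_ux=-550, snismit=snopreslu, zibrid=23706/6461}

Derivation:
·→ arith.prime(x: 71)
·← 71
·→ arith.oneover()
·← 1/71
·→ arith.raiseby(x: 37/7)
·← 2634/497
·→ arith.fold(x: 9/13)
·← 23706/6461
·→ bin.stash(k: zibrid, v: ~it)
·← nil
·→ bin.stash(k: hiz_ux, v: -550)
·← nil
·→ arith.fold(x: -73)
·← -1730538/6461
·→ dial.stepdays(n: 23)
·← ToolError: no date set
·→ dial.pin(d: 1877-05-21)
·← 1877-05-21
·→ bin.lookup(k: ka)
·← ToolError: no such key ka


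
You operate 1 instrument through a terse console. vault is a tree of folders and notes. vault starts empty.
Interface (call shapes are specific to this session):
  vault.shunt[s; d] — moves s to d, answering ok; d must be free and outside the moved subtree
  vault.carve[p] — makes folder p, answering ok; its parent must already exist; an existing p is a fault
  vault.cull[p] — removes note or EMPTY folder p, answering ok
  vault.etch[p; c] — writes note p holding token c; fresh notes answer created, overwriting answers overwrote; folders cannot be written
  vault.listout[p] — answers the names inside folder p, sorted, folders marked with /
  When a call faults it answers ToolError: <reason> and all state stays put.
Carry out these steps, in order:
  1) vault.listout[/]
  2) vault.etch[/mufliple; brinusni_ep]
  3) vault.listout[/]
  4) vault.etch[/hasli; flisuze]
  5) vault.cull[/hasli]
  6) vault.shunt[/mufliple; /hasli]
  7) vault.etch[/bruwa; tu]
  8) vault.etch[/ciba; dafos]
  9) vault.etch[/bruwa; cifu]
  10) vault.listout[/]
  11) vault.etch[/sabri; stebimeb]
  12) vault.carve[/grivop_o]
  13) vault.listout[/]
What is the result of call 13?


→ listout(p→/)
← []
→ etch(p→/mufliple, c→brinusni_ep)
← created
→ listout(p→/)
← [mufliple]
→ etch(p→/hasli, c→flisuze)
← created
→ cull(p→/hasli)
← ok
→ shunt(s→/mufliple, d→/hasli)
← ok
→ etch(p→/bruwa, c→tu)
← created
→ etch(p→/ciba, c→dafos)
← created
→ etch(p→/bruwa, c→cifu)
← overwrote
→ listout(p→/)
← [bruwa, ciba, hasli]
→ etch(p→/sabri, c→stebimeb)
← created
→ carve(p→/grivop_o)
← ok
→ listout(p→/)
← [bruwa, ciba, grivop_o/, hasli, sabri]

Answer: [bruwa, ciba, grivop_o/, hasli, sabri]


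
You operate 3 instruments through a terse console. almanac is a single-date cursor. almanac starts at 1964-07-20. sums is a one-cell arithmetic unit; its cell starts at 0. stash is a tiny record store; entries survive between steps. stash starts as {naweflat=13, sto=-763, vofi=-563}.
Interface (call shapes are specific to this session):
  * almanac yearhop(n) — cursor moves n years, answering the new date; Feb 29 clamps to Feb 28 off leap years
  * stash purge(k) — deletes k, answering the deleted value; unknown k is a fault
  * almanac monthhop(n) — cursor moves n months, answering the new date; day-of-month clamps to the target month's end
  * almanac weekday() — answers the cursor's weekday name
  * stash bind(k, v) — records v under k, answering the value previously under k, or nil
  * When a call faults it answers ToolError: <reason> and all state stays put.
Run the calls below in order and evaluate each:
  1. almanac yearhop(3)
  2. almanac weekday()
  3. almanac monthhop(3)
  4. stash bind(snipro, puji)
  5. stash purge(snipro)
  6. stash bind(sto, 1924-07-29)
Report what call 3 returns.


Answer: 1967-10-20

Derivation:
I run almanac yearhop passing n=3, — result: 1967-07-20.
Now I run almanac weekday, and get Thursday.
I call almanac monthhop passing n=3, — result: 1967-10-20.
I use stash bind passing k=snipro, v=puji: nil.
Using stash purge passing k=snipro, giving puji.
Then stash bind passing k=sto, v=1924-07-29: -763.


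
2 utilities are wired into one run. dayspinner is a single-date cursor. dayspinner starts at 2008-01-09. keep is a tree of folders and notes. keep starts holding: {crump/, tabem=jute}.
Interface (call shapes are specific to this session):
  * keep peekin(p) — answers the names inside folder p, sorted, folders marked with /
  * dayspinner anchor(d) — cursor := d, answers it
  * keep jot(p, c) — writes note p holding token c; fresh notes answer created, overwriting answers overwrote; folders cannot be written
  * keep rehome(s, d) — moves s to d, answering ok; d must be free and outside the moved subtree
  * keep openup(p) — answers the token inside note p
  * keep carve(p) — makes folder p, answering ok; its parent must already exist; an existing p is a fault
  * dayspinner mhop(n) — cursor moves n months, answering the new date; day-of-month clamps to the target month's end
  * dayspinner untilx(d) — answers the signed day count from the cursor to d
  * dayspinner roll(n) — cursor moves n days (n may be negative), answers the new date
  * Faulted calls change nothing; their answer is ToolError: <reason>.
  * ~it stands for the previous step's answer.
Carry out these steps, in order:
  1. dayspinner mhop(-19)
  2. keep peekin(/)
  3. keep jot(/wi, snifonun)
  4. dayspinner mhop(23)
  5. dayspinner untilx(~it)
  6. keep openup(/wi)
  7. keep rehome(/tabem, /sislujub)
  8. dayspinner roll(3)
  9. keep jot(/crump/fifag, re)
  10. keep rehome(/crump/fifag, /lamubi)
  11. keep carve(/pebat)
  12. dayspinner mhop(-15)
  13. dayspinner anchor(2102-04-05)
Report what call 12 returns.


Answer: 2007-02-12

Derivation:
·→ dayspinner mhop(n→-19)
·← 2006-06-09
·→ keep peekin(p→/)
·← [crump/, tabem]
·→ keep jot(p→/wi, c→snifonun)
·← created
·→ dayspinner mhop(n→23)
·← 2008-05-09
·→ dayspinner untilx(d→~it)
·← 0
·→ keep openup(p→/wi)
·← snifonun
·→ keep rehome(s→/tabem, d→/sislujub)
·← ok
·→ dayspinner roll(n→3)
·← 2008-05-12
·→ keep jot(p→/crump/fifag, c→re)
·← created
·→ keep rehome(s→/crump/fifag, d→/lamubi)
·← ok
·→ keep carve(p→/pebat)
·← ok
·→ dayspinner mhop(n→-15)
·← 2007-02-12
·→ dayspinner anchor(d→2102-04-05)
·← 2102-04-05


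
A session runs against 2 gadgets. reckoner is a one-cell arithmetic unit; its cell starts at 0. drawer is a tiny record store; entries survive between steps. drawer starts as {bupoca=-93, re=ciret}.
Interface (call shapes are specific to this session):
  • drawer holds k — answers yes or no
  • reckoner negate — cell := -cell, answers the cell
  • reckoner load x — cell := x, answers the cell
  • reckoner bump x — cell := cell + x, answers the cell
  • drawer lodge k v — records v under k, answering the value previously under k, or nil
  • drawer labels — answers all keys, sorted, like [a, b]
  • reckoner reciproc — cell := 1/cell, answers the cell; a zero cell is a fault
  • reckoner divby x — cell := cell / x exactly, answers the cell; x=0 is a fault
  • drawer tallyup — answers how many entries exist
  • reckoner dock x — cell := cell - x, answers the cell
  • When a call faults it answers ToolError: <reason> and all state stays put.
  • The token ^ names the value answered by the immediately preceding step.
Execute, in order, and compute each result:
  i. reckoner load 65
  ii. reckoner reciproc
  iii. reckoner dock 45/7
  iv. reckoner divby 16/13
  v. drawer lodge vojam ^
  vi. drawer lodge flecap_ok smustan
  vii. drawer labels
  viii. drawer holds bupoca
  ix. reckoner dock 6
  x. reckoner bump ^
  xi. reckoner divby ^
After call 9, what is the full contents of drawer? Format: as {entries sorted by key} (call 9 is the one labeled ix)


Do: reckoner load[x=65]
See: 65
Do: reckoner reciproc[]
See: 1/65
Do: reckoner dock[x=45/7]
See: -2918/455
Do: reckoner divby[x=16/13]
See: -1459/280
Do: drawer lodge[k=vojam; v=^]
See: nil
Do: drawer lodge[k=flecap_ok; v=smustan]
See: nil
Do: drawer labels[]
See: [bupoca, flecap_ok, re, vojam]
Do: drawer holds[k=bupoca]
See: yes
Do: reckoner dock[x=6]
See: -3139/280
Do: reckoner bump[x=^]
See: -3139/140
Do: reckoner divby[x=^]
See: 1

Answer: {bupoca=-93, flecap_ok=smustan, re=ciret, vojam=-1459/280}


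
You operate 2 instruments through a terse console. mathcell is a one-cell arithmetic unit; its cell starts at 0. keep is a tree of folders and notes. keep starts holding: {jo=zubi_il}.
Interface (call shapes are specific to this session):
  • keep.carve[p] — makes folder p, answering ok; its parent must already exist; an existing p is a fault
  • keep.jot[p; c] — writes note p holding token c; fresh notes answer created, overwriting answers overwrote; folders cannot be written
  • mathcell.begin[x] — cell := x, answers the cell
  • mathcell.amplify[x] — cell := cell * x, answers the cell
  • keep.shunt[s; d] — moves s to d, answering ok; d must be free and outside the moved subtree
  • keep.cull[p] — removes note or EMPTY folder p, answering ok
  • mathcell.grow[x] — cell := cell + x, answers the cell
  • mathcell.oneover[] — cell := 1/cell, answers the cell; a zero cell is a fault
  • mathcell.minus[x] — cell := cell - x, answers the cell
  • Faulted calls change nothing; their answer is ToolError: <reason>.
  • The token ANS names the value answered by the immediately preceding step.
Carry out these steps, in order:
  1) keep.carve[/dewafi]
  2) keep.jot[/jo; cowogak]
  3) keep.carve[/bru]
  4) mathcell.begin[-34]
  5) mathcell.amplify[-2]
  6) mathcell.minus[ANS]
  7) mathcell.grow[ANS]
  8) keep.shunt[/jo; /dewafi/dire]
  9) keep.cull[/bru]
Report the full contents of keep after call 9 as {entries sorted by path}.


Step: keep.carve[p=/dewafi]
Result: ok
Step: keep.jot[p=/jo; c=cowogak]
Result: overwrote
Step: keep.carve[p=/bru]
Result: ok
Step: mathcell.begin[x=-34]
Result: -34
Step: mathcell.amplify[x=-2]
Result: 68
Step: mathcell.minus[x=ANS]
Result: 0
Step: mathcell.grow[x=ANS]
Result: 0
Step: keep.shunt[s=/jo; d=/dewafi/dire]
Result: ok
Step: keep.cull[p=/bru]
Result: ok

Answer: {dewafi/, dewafi/dire=cowogak}


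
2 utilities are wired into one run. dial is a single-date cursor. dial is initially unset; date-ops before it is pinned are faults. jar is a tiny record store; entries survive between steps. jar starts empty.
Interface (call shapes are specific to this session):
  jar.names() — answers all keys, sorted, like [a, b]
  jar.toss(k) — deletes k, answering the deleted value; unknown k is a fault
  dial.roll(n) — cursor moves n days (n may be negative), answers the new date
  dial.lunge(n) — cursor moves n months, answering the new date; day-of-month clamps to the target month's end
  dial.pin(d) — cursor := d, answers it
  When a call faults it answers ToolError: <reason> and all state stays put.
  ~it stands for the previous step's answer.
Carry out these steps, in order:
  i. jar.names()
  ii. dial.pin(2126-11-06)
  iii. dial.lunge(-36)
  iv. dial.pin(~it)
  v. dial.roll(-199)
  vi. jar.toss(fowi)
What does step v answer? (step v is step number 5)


>> jar.names()
<< []
>> dial.pin(d='2126-11-06')
<< 2126-11-06
>> dial.lunge(n='-36')
<< 2123-11-06
>> dial.pin(d='~it')
<< 2123-11-06
>> dial.roll(n='-199')
<< 2123-04-21
>> jar.toss(k='fowi')
<< ToolError: no such key fowi

Answer: 2123-04-21
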